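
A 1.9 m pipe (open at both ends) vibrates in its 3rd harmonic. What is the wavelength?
λₙ = 2L/n = 1.267 m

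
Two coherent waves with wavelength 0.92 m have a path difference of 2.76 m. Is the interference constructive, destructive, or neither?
constructive — path difference = 3λ, a whole number of wavelengths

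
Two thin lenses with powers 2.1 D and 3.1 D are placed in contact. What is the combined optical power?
P_total = P₁ + P₂ = 5.2 D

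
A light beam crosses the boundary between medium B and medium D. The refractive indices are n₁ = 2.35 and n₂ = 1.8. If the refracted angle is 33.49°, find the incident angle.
sin θ₁ = (n₂/n₁)·sin θ₂ → θ₁ = 25°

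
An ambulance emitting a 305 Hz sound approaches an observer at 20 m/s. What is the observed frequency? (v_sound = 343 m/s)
f_obs = f·v/(v − v_s) = 323.9 Hz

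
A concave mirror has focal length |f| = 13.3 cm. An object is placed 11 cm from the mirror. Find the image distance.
f = +13.3 cm (concave); 1/di = 1/f − 1/do → di = -63.61 cm (virtual image, behind mirror)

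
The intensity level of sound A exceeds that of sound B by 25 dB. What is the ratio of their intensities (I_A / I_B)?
I_A/I_B = 10^(Δβ/10) = 316.2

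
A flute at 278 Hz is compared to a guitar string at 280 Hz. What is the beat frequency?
2 Hz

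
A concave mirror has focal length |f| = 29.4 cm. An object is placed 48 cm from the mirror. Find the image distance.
f = +29.4 cm (concave); 1/di = 1/f − 1/do → di = 75.87 cm (real image, in front of mirror)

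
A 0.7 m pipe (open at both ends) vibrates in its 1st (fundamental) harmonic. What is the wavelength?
λₙ = 2L/n = 1.4 m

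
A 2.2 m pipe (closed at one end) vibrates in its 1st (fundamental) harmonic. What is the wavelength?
λₙ = 4L/n = 8.8 m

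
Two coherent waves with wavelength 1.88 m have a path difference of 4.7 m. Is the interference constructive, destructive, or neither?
destructive — path difference = 2.5λ, an odd multiple of λ/2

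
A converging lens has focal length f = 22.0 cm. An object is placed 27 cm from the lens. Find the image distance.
1/di = 1/f − 1/do → di = 118.8 cm (real image)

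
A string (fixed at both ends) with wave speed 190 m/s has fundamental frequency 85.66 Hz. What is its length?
L = v/(2f₁) = 1.109 m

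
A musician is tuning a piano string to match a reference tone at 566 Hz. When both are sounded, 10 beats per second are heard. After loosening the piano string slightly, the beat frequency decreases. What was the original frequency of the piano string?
576 Hz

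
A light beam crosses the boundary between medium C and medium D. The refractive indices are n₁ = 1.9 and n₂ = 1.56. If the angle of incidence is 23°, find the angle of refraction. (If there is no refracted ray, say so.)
sin θ₂ = (n₁/n₂)·sin θ₁ = 0.4759 → θ₂ = 28.42°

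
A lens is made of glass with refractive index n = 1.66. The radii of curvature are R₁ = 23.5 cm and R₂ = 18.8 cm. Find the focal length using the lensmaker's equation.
1/f = (n − 1)(1/R₁ − 1/R₂) → f = -142.4 cm (diverging lens)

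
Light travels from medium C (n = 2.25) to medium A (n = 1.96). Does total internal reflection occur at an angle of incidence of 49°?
θc = arcsin(n₂/n₁) = 60.59°; 49° < θc, so no — the ray refracts.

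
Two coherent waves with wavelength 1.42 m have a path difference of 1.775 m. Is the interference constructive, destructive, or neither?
neither (partial) — path difference = 1.25λ, neither a whole number of wavelengths nor an odd multiple of λ/2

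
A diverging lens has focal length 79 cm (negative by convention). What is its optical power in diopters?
P = 1/f = -1.266 D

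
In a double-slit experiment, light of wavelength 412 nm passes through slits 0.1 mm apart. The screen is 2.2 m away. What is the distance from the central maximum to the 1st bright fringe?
y = mλL/d = 9.064 mm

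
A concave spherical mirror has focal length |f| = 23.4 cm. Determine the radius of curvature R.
R = 2|f| = 46.8 cm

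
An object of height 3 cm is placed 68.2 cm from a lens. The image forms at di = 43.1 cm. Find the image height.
hi = (-di/do) × ho = -1.896 cm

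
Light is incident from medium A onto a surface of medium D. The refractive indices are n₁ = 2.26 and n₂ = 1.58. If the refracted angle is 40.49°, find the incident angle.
sin θ₁ = (n₂/n₁)·sin θ₂ → θ₁ = 27°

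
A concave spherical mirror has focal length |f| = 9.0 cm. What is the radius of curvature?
R = 2|f| = 18 cm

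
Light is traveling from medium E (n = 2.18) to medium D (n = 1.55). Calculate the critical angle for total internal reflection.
θc = arcsin(n₂/n₁) = 45.32°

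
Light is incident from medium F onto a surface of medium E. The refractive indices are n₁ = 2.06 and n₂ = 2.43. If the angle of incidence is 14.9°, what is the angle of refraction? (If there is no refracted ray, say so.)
sin θ₂ = (n₁/n₂)·sin θ₁ = 0.218 → θ₂ = 12.59°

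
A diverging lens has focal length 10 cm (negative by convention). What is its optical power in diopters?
P = 1/f = -10 D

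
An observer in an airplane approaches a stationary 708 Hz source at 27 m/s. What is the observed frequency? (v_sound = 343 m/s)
f_obs = f·(v + v_o)/v = 763.7 Hz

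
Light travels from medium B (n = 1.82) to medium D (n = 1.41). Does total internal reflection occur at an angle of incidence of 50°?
θc = arcsin(n₂/n₁) = 50.78°; 50° < θc, so no — the ray refracts.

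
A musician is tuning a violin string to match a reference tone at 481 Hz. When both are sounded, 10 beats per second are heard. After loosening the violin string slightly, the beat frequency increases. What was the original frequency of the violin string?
471 Hz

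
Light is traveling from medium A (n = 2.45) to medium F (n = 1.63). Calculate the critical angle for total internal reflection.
θc = arcsin(n₂/n₁) = 41.71°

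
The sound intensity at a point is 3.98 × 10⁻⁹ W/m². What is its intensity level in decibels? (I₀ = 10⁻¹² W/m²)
β = 10·log₁₀(I/I₀) = 36 dB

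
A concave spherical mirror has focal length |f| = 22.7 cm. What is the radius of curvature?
R = 2|f| = 45.4 cm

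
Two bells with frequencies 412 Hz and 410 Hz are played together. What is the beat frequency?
2 Hz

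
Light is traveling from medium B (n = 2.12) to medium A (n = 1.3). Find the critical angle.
θc = arcsin(n₂/n₁) = 37.82°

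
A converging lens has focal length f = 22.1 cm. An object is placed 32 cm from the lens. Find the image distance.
1/di = 1/f − 1/do → di = 71.43 cm (real image)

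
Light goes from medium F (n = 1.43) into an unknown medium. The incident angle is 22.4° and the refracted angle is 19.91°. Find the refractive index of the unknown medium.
n₂ = n₁·sin θ₁ / sin θ₂ = 1.6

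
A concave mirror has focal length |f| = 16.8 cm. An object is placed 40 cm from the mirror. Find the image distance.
f = +16.8 cm (concave); 1/di = 1/f − 1/do → di = 28.97 cm (real image, in front of mirror)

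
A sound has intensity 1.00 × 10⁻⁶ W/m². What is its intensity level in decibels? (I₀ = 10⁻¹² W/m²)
β = 10·log₁₀(I/I₀) = 60 dB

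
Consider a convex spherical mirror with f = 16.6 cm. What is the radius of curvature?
R = 2|f| = 33.2 cm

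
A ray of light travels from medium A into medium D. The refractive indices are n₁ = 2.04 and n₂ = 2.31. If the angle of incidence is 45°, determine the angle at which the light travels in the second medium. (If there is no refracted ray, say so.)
sin θ₂ = (n₁/n₂)·sin θ₁ = 0.6245 → θ₂ = 38.64°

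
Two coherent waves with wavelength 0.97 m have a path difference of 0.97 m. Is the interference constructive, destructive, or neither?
constructive — path difference = 1λ, a whole number of wavelengths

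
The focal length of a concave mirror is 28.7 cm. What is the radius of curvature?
R = 2|f| = 57.4 cm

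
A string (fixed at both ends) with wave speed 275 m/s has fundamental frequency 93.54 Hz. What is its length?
L = v/(2f₁) = 1.47 m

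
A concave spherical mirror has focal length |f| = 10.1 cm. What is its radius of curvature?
R = 2|f| = 20.2 cm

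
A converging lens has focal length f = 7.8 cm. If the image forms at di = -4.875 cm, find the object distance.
1/do = 1/f − 1/di → do = 3 cm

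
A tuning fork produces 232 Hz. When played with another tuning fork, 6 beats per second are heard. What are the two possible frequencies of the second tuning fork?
f₂ = 232 ± 6 Hz → 238 Hz or 226 Hz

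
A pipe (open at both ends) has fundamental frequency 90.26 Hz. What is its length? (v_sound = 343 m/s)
L = v/(2f₁) = 1.9 m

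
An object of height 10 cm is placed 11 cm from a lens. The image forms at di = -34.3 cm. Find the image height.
hi = (-di/do) × ho = 31.18 cm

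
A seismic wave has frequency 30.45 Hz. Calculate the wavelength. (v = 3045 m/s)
λ = v/f = 100 m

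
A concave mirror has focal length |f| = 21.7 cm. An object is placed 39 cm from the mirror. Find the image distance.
f = +21.7 cm (concave); 1/di = 1/f − 1/do → di = 48.92 cm (real image, in front of mirror)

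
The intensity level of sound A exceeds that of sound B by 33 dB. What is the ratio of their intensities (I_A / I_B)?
I_A/I_B = 10^(Δβ/10) = 1995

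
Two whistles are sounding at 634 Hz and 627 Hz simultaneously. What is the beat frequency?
7 Hz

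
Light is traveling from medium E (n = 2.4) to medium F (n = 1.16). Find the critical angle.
θc = arcsin(n₂/n₁) = 28.9°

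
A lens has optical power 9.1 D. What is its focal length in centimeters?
f = 1/P = 10.99 cm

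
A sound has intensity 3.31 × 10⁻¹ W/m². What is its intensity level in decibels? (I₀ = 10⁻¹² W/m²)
β = 10·log₁₀(I/I₀) = 115.2 dB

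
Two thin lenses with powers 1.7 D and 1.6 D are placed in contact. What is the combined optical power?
P_total = P₁ + P₂ = 3.3 D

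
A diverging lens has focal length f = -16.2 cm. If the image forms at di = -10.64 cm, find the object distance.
1/do = 1/f − 1/di → do = 31 cm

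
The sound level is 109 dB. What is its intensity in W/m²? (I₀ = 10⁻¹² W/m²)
I = I₀·10^(β/10) = 7.94 × 10⁻² W/m²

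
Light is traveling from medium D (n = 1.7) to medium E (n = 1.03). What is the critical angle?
θc = arcsin(n₂/n₁) = 37.29°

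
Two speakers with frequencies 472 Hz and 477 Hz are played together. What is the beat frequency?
5 Hz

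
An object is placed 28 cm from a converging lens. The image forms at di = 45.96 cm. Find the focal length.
1/f = 1/do + 1/di → f = 17.4 cm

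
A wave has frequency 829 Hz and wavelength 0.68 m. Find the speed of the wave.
v = fλ = 563.7 m/s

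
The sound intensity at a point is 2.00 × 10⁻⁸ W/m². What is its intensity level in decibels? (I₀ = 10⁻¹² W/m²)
β = 10·log₁₀(I/I₀) = 43.01 dB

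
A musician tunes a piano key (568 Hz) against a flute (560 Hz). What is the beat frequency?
8 Hz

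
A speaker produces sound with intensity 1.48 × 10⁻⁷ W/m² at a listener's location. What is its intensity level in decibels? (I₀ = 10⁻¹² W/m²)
β = 10·log₁₀(I/I₀) = 51.7 dB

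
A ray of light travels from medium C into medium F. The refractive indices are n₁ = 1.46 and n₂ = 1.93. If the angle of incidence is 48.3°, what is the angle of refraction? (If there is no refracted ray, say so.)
sin θ₂ = (n₁/n₂)·sin θ₁ = 0.5648 → θ₂ = 34.39°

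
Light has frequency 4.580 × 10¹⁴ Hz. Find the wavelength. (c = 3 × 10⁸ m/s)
λ = c/f = 655 nm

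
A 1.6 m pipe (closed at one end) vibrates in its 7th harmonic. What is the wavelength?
λₙ = 4L/n = 0.9143 m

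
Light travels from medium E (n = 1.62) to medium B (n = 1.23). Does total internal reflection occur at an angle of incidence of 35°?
θc = arcsin(n₂/n₁) = 49.4°; 35° < θc, so no — the ray refracts.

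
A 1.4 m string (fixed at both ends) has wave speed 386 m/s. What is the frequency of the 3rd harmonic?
fₙ = nv/(2L) = 413.6 Hz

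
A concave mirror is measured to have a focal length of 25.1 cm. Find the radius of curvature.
R = 2|f| = 50.2 cm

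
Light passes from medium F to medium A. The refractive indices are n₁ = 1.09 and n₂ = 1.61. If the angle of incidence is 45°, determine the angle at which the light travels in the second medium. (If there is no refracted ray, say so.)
sin θ₂ = (n₁/n₂)·sin θ₁ = 0.4787 → θ₂ = 28.6°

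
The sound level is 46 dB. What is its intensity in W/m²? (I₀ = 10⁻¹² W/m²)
I = I₀·10^(β/10) = 3.98 × 10⁻⁸ W/m²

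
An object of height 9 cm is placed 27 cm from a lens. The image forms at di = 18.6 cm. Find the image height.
hi = (-di/do) × ho = -6.2 cm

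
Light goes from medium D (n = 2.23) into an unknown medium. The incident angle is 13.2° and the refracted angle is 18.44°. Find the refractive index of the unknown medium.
n₂ = n₁·sin θ₁ / sin θ₂ = 1.61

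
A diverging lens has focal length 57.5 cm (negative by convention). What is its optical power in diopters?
P = 1/f = -1.739 D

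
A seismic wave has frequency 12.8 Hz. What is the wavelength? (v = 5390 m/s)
λ = v/f = 421.1 m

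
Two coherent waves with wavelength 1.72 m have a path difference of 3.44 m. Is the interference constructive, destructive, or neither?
constructive — path difference = 2λ, a whole number of wavelengths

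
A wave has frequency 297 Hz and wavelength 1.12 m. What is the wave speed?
v = fλ = 332.6 m/s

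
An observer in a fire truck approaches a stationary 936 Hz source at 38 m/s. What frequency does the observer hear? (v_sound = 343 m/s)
f_obs = f·(v + v_o)/v = 1040 Hz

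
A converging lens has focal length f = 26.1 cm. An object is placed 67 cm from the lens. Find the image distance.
1/di = 1/f − 1/do → di = 42.76 cm (real image)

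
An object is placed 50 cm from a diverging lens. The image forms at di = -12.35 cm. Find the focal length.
1/f = 1/do + 1/di → f = -16.4 cm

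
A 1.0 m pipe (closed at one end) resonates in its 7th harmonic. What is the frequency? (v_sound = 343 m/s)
fₙ = nv/(4L) = 600.2 Hz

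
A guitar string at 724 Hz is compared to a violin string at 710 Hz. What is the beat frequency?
14 Hz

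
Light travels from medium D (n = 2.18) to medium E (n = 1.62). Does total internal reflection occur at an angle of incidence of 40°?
θc = arcsin(n₂/n₁) = 48°; 40° < θc, so no — the ray refracts.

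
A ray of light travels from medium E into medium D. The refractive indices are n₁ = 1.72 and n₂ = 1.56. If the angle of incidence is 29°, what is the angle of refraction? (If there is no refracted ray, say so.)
sin θ₂ = (n₁/n₂)·sin θ₁ = 0.5345 → θ₂ = 32.31°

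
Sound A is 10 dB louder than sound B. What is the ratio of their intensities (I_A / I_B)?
I_A/I_B = 10^(Δβ/10) = 10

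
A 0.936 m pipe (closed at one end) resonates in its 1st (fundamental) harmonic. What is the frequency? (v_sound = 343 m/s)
fₙ = nv/(4L) = 91.61 Hz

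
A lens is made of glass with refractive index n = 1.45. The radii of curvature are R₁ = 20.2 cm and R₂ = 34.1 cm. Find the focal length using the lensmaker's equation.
1/f = (n − 1)(1/R₁ − 1/R₂) → f = 110.1 cm (converging lens)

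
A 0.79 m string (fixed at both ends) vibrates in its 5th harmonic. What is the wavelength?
λₙ = 2L/n = 0.316 m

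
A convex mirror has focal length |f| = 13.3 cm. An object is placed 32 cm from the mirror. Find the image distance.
f = −13.3 cm (convex); 1/di = 1/f − 1/do → di = -9.395 cm (virtual image, behind mirror)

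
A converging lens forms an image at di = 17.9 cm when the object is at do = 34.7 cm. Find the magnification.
M = −di/do = -0.5159 (inverted image)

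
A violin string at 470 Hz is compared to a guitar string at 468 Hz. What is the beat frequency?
2 Hz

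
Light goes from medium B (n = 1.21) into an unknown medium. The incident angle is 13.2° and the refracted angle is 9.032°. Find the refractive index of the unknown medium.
n₂ = n₁·sin θ₁ / sin θ₂ = 1.76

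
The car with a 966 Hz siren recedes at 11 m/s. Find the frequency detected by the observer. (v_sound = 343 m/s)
f_obs = f·v/(v + v_s) = 936 Hz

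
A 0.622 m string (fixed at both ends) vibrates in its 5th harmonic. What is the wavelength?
λₙ = 2L/n = 0.2488 m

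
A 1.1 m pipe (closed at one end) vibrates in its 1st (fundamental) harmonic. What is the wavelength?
λₙ = 4L/n = 4.4 m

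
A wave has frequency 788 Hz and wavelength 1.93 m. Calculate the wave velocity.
v = fλ = 1521 m/s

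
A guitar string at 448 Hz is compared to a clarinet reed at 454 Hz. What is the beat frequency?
6 Hz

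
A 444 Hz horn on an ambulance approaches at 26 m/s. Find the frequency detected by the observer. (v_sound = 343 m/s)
f_obs = f·v/(v − v_s) = 480.4 Hz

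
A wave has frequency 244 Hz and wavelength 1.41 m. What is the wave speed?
v = fλ = 344 m/s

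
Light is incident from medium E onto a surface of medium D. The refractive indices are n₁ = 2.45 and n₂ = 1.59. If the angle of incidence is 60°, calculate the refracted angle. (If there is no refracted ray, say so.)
sin θ₂ = (n₁/n₂)·sin θ₁ = 1.334 > 1, so there is no refracted ray — the light undergoes total internal reflection.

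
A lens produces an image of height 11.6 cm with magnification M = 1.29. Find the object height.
ho = |hi|/|M| = 8.992 cm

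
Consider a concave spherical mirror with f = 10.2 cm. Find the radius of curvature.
R = 2|f| = 20.4 cm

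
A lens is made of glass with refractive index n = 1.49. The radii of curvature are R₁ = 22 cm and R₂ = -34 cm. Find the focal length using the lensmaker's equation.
1/f = (n − 1)(1/R₁ − 1/R₂) → f = 27.26 cm (converging lens)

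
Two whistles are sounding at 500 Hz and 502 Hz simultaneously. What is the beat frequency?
2 Hz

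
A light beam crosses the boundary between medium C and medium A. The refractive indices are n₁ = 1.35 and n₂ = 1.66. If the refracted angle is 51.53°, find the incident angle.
sin θ₁ = (n₂/n₁)·sin θ₂ → θ₁ = 74.31°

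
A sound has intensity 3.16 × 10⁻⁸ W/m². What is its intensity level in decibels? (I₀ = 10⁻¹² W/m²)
β = 10·log₁₀(I/I₀) = 45 dB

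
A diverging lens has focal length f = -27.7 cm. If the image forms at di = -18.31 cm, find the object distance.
1/do = 1/f − 1/di → do = 54.01 cm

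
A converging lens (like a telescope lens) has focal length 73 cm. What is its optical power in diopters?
P = 1/f = 1.37 D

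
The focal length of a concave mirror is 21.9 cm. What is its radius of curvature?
R = 2|f| = 43.8 cm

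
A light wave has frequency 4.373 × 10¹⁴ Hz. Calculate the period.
T = 1/f = 2.287 × 10⁻¹⁵ s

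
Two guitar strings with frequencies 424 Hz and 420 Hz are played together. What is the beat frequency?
4 Hz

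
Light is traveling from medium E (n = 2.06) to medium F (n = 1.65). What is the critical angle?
θc = arcsin(n₂/n₁) = 53.22°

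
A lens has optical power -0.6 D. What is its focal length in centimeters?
f = 1/P = -166.7 cm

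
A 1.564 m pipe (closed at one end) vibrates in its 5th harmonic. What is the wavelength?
λₙ = 4L/n = 1.251 m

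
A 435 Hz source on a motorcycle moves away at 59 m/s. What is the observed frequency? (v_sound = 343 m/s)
f_obs = f·v/(v + v_s) = 371.2 Hz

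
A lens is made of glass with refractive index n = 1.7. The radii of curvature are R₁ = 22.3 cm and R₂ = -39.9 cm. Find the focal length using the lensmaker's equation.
1/f = (n − 1)(1/R₁ − 1/R₂) → f = 20.44 cm (converging lens)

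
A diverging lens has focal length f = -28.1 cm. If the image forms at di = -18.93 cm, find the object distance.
1/do = 1/f − 1/di → do = 58.01 cm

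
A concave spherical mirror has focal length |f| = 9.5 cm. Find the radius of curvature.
R = 2|f| = 19 cm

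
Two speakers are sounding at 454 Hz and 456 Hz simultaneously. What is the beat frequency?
2 Hz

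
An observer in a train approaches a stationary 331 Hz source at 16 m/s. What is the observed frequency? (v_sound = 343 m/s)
f_obs = f·(v + v_o)/v = 346.4 Hz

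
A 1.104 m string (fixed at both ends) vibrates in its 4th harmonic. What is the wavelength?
λₙ = 2L/n = 0.552 m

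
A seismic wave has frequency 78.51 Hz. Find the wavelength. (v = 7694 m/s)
λ = v/f = 98 m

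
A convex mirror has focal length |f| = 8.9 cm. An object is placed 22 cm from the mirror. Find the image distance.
f = −8.9 cm (convex); 1/di = 1/f − 1/do → di = -6.337 cm (virtual image, behind mirror)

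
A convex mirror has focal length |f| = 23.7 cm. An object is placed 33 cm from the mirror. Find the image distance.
f = −23.7 cm (convex); 1/di = 1/f − 1/do → di = -13.79 cm (virtual image, behind mirror)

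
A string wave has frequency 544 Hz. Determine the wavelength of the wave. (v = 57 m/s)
λ = v/f = 0.1048 m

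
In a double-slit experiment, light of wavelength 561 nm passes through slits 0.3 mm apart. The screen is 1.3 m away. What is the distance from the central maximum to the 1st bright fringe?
y = mλL/d = 2.431 mm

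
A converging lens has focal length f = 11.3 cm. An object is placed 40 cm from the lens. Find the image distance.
1/di = 1/f − 1/do → di = 15.75 cm (real image)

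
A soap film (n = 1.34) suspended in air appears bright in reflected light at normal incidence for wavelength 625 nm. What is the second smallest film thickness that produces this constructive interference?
2nt = (m − ½)λ with m = 2 → t = (m − ½)λ/(2n) = 349.8 nm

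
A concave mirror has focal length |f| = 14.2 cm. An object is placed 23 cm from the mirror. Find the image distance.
f = +14.2 cm (concave); 1/di = 1/f − 1/do → di = 37.11 cm (real image, in front of mirror)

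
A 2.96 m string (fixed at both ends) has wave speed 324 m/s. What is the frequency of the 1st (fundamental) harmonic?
fₙ = nv/(2L) = 54.73 Hz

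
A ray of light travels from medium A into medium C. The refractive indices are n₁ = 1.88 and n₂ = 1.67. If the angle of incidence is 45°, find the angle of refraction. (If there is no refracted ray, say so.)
sin θ₂ = (n₁/n₂)·sin θ₁ = 0.796 → θ₂ = 52.75°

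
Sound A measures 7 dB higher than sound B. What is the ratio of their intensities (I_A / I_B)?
I_A/I_B = 10^(Δβ/10) = 5.012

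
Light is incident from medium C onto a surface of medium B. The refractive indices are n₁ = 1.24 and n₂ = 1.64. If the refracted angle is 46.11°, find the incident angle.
sin θ₁ = (n₂/n₁)·sin θ₂ → θ₁ = 72.39°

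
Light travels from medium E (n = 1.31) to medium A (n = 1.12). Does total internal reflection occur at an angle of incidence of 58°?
θc = arcsin(n₂/n₁) = 58.76°; 58° < θc, so no — the ray refracts.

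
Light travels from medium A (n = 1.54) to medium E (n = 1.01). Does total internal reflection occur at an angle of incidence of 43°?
θc = arcsin(n₂/n₁) = 40.98°; 43° > θc, so yes — total internal reflection.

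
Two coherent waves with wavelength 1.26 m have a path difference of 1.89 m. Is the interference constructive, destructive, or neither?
destructive — path difference = 1.5λ, an odd multiple of λ/2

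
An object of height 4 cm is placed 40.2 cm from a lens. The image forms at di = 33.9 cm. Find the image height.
hi = (-di/do) × ho = -3.373 cm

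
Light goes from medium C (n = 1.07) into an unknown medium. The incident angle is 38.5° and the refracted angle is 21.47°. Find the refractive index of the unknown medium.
n₂ = n₁·sin θ₁ / sin θ₂ = 1.82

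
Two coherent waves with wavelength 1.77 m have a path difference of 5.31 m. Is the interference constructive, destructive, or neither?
constructive — path difference = 3λ, a whole number of wavelengths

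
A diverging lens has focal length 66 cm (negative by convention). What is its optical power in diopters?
P = 1/f = -1.515 D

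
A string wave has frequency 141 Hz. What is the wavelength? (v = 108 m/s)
λ = v/f = 0.766 m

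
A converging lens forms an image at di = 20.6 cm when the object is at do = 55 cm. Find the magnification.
M = −di/do = -0.3745 (inverted image)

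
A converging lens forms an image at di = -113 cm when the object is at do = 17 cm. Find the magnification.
M = −di/do = 6.647 (upright image)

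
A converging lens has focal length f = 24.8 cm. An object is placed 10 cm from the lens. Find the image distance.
1/di = 1/f − 1/do → di = -16.76 cm (virtual image)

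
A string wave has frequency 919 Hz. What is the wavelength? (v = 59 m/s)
λ = v/f = 0.0642 m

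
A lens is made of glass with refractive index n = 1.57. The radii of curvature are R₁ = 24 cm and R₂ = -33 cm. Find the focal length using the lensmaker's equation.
1/f = (n − 1)(1/R₁ − 1/R₂) → f = 24.38 cm (converging lens)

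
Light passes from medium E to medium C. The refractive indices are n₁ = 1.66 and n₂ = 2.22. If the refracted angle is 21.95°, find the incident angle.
sin θ₁ = (n₂/n₁)·sin θ₂ → θ₁ = 29.99°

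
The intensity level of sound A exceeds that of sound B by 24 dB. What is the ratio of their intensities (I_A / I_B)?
I_A/I_B = 10^(Δβ/10) = 251.2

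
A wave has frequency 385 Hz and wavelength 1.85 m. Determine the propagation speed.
v = fλ = 712.2 m/s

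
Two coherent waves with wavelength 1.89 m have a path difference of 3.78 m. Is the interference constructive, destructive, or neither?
constructive — path difference = 2λ, a whole number of wavelengths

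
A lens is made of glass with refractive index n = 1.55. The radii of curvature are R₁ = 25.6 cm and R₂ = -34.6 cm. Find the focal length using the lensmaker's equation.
1/f = (n − 1)(1/R₁ − 1/R₂) → f = 26.75 cm (converging lens)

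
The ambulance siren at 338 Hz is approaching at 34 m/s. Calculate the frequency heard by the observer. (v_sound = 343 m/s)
f_obs = f·v/(v − v_s) = 375.2 Hz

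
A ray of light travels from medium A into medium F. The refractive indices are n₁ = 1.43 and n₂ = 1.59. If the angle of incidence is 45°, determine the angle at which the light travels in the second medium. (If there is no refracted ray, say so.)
sin θ₂ = (n₁/n₂)·sin θ₁ = 0.636 → θ₂ = 39.49°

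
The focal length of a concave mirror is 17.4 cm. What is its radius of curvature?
R = 2|f| = 34.8 cm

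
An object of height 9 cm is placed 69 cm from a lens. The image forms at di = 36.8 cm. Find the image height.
hi = (-di/do) × ho = -4.8 cm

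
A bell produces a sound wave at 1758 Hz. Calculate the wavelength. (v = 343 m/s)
λ = v/f = 0.1951 m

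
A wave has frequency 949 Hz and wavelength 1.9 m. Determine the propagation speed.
v = fλ = 1803 m/s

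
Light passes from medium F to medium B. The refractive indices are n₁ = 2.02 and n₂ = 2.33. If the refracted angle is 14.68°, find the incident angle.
sin θ₁ = (n₂/n₁)·sin θ₂ → θ₁ = 17°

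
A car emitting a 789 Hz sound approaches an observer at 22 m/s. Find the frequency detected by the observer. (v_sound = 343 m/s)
f_obs = f·v/(v − v_s) = 843.1 Hz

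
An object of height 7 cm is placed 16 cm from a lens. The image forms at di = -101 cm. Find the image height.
hi = (-di/do) × ho = 44.19 cm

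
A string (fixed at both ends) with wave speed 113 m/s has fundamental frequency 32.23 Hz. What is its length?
L = v/(2f₁) = 1.753 m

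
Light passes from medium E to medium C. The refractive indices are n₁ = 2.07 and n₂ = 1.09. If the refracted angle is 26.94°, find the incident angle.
sin θ₁ = (n₂/n₁)·sin θ₂ → θ₁ = 13.8°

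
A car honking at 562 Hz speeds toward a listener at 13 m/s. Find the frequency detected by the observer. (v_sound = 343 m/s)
f_obs = f·v/(v − v_s) = 584.1 Hz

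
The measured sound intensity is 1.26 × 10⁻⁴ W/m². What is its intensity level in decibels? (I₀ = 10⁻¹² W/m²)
β = 10·log₁₀(I/I₀) = 81 dB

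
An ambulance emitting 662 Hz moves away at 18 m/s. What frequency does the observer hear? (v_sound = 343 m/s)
f_obs = f·v/(v + v_s) = 629 Hz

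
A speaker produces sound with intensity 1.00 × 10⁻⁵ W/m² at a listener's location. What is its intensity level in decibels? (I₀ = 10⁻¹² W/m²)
β = 10·log₁₀(I/I₀) = 70 dB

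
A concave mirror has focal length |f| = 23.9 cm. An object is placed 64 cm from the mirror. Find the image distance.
f = +23.9 cm (concave); 1/di = 1/f − 1/do → di = 38.14 cm (real image, in front of mirror)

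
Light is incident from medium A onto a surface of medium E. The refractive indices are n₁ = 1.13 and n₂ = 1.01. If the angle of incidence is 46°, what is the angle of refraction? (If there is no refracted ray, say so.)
sin θ₂ = (n₁/n₂)·sin θ₁ = 0.8048 → θ₂ = 53.59°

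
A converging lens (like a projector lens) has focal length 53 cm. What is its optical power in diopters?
P = 1/f = 1.887 D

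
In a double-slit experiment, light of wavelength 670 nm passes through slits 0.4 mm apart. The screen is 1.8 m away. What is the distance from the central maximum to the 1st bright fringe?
y = mλL/d = 3.015 mm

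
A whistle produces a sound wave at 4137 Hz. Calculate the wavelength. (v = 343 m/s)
λ = v/f = 0.08291 m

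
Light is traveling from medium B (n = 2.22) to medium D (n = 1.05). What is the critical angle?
θc = arcsin(n₂/n₁) = 28.23°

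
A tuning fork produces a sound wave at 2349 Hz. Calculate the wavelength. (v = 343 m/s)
λ = v/f = 0.146 m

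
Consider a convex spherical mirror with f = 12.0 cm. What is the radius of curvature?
R = 2|f| = 24 cm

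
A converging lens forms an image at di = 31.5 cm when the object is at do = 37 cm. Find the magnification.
M = −di/do = -0.8514 (inverted image)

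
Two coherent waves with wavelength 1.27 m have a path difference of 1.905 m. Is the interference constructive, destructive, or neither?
destructive — path difference = 1.5λ, an odd multiple of λ/2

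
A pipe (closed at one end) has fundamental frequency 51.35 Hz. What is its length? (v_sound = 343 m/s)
L = v/(4f₁) = 1.67 m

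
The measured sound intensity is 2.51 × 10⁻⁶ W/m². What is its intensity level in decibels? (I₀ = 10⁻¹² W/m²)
β = 10·log₁₀(I/I₀) = 64 dB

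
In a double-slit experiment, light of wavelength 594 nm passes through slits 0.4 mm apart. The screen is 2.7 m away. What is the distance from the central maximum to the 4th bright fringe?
y = mλL/d = 16.04 mm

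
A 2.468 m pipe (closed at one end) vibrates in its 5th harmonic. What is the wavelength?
λₙ = 4L/n = 1.974 m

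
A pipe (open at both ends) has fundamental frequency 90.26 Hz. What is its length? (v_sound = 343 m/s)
L = v/(2f₁) = 1.9 m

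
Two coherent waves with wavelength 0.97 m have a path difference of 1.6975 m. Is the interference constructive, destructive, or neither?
neither (partial) — path difference = 1.75λ, neither a whole number of wavelengths nor an odd multiple of λ/2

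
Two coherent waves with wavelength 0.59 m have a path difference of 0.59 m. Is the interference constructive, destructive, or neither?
constructive — path difference = 1λ, a whole number of wavelengths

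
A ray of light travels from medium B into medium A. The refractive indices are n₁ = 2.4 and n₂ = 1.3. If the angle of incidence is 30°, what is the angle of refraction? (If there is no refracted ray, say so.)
sin θ₂ = (n₁/n₂)·sin θ₁ = 0.9231 → θ₂ = 67.38°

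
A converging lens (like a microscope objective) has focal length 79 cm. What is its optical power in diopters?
P = 1/f = 1.266 D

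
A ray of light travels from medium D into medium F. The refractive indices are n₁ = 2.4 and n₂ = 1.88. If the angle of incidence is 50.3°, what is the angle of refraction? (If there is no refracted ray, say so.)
sin θ₂ = (n₁/n₂)·sin θ₁ = 0.9822 → θ₂ = 79.18°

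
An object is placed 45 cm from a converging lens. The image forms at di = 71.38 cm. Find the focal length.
1/f = 1/do + 1/di → f = 27.6 cm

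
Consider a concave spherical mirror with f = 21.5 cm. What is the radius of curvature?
R = 2|f| = 43 cm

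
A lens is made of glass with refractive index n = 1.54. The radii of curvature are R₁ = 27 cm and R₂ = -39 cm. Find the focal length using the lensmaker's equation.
1/f = (n − 1)(1/R₁ − 1/R₂) → f = 29.55 cm (converging lens)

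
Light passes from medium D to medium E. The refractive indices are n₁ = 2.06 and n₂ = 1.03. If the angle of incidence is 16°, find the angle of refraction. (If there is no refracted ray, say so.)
sin θ₂ = (n₁/n₂)·sin θ₁ = 0.5513 → θ₂ = 33.45°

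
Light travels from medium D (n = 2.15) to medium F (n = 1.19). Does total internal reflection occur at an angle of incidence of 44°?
θc = arcsin(n₂/n₁) = 33.61°; 44° > θc, so yes — total internal reflection.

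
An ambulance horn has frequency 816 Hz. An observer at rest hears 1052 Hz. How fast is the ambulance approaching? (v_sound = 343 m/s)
v_s = v·(1 − f/f_obs) = 76.95 m/s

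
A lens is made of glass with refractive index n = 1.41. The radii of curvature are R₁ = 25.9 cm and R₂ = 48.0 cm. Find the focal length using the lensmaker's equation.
1/f = (n − 1)(1/R₁ − 1/R₂) → f = 137.2 cm (converging lens)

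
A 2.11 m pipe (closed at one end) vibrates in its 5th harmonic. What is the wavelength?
λₙ = 4L/n = 1.688 m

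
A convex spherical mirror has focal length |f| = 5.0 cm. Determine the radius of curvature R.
R = 2|f| = 10 cm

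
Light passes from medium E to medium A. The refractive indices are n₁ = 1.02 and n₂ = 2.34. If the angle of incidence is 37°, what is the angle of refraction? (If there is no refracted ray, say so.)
sin θ₂ = (n₁/n₂)·sin θ₁ = 0.2623 → θ₂ = 15.21°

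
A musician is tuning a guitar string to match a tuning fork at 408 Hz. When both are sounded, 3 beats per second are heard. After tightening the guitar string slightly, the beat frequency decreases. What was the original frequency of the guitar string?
405 Hz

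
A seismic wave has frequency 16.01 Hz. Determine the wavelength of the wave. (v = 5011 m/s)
λ = v/f = 313 m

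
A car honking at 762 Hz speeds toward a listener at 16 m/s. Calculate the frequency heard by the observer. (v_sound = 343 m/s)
f_obs = f·v/(v − v_s) = 799.3 Hz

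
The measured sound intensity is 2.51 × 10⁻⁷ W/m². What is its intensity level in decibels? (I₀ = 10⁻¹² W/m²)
β = 10·log₁₀(I/I₀) = 54 dB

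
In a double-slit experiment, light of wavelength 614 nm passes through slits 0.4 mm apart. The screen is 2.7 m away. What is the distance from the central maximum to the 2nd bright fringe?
y = mλL/d = 8.289 mm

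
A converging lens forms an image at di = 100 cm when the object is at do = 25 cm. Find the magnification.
M = −di/do = -4 (inverted image)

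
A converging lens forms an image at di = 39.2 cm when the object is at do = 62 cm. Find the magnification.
M = −di/do = -0.6323 (inverted image)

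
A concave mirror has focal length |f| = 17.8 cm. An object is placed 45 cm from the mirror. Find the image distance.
f = +17.8 cm (concave); 1/di = 1/f − 1/do → di = 29.45 cm (real image, in front of mirror)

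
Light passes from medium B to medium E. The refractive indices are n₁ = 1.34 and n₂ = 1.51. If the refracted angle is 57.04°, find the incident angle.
sin θ₁ = (n₂/n₁)·sin θ₂ → θ₁ = 71°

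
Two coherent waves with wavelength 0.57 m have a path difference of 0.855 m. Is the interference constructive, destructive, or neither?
destructive — path difference = 1.5λ, an odd multiple of λ/2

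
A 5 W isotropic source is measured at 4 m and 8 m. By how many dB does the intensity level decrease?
Δβ = 20·log₁₀(r₂/r₁) = 6.021 dB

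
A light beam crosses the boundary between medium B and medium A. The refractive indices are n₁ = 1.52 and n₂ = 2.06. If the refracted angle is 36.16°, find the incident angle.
sin θ₁ = (n₂/n₁)·sin θ₂ → θ₁ = 53.1°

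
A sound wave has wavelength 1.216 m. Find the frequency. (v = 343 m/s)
f = v/λ = 282.1 Hz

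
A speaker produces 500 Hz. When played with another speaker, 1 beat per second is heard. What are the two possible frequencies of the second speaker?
f₂ = 500 ± 1 Hz → 501 Hz or 499 Hz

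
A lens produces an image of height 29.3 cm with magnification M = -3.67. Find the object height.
ho = |hi|/|M| = 7.984 cm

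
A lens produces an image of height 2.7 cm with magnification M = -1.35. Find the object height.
ho = |hi|/|M| = 2 cm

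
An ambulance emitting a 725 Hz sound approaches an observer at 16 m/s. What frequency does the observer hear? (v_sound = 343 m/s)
f_obs = f·v/(v − v_s) = 760.5 Hz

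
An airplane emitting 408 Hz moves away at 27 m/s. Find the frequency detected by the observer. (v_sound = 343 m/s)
f_obs = f·v/(v + v_s) = 378.2 Hz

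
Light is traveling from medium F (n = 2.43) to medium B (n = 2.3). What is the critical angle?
θc = arcsin(n₂/n₁) = 71.17°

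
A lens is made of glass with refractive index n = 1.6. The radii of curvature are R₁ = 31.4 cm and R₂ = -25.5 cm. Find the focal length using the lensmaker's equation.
1/f = (n − 1)(1/R₁ − 1/R₂) → f = 23.45 cm (converging lens)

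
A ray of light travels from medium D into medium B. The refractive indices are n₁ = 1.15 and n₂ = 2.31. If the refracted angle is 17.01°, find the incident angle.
sin θ₁ = (n₂/n₁)·sin θ₂ → θ₁ = 35.99°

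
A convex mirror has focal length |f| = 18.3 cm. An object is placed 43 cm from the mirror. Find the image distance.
f = −18.3 cm (convex); 1/di = 1/f − 1/do → di = -12.84 cm (virtual image, behind mirror)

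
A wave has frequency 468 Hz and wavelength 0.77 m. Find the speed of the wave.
v = fλ = 360.4 m/s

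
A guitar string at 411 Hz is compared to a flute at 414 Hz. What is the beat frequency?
3 Hz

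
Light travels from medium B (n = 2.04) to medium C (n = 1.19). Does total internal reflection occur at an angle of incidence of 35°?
θc = arcsin(n₂/n₁) = 35.69°; 35° < θc, so no — the ray refracts.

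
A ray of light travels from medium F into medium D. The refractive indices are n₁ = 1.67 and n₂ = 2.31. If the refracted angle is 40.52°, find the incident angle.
sin θ₁ = (n₂/n₁)·sin θ₂ → θ₁ = 63.99°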